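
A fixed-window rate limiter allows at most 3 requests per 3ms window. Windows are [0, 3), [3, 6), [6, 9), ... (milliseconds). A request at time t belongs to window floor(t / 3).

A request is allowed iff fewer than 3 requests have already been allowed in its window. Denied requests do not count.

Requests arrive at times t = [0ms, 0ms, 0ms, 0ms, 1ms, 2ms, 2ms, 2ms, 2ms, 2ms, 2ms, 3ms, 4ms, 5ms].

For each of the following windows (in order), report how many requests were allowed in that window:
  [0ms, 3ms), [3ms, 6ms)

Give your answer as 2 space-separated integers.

Processing requests:
  req#1 t=0ms (window 0): ALLOW
  req#2 t=0ms (window 0): ALLOW
  req#3 t=0ms (window 0): ALLOW
  req#4 t=0ms (window 0): DENY
  req#5 t=1ms (window 0): DENY
  req#6 t=2ms (window 0): DENY
  req#7 t=2ms (window 0): DENY
  req#8 t=2ms (window 0): DENY
  req#9 t=2ms (window 0): DENY
  req#10 t=2ms (window 0): DENY
  req#11 t=2ms (window 0): DENY
  req#12 t=3ms (window 1): ALLOW
  req#13 t=4ms (window 1): ALLOW
  req#14 t=5ms (window 1): ALLOW

Allowed counts by window: 3 3

Answer: 3 3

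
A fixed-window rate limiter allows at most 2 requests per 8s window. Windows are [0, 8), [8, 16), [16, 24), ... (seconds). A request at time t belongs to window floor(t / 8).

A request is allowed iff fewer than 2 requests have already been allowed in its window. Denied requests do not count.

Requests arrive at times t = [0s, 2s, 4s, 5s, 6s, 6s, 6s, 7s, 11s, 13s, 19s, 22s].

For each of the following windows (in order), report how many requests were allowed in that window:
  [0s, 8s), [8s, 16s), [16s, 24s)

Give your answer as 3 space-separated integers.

Processing requests:
  req#1 t=0s (window 0): ALLOW
  req#2 t=2s (window 0): ALLOW
  req#3 t=4s (window 0): DENY
  req#4 t=5s (window 0): DENY
  req#5 t=6s (window 0): DENY
  req#6 t=6s (window 0): DENY
  req#7 t=6s (window 0): DENY
  req#8 t=7s (window 0): DENY
  req#9 t=11s (window 1): ALLOW
  req#10 t=13s (window 1): ALLOW
  req#11 t=19s (window 2): ALLOW
  req#12 t=22s (window 2): ALLOW

Allowed counts by window: 2 2 2

Answer: 2 2 2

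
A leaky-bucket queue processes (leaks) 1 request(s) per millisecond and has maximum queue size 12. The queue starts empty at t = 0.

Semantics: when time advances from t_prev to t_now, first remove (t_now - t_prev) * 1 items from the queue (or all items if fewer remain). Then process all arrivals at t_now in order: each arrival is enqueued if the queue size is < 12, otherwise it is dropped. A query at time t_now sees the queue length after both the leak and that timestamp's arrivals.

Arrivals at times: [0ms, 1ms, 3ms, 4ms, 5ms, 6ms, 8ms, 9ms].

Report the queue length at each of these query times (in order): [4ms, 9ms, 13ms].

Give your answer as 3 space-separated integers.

Queue lengths at query times:
  query t=4ms: backlog = 1
  query t=9ms: backlog = 1
  query t=13ms: backlog = 0

Answer: 1 1 0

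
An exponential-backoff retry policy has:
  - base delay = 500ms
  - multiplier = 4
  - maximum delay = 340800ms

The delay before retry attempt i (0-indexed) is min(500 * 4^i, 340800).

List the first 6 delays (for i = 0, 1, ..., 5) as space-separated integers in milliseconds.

Computing each delay:
  i=0: min(500*4^0, 340800) = 500
  i=1: min(500*4^1, 340800) = 2000
  i=2: min(500*4^2, 340800) = 8000
  i=3: min(500*4^3, 340800) = 32000
  i=4: min(500*4^4, 340800) = 128000
  i=5: min(500*4^5, 340800) = 340800

Answer: 500 2000 8000 32000 128000 340800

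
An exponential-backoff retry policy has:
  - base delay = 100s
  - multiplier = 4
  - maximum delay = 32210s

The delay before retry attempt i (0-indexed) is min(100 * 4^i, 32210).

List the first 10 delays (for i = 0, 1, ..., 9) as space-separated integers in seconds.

Answer: 100 400 1600 6400 25600 32210 32210 32210 32210 32210

Derivation:
Computing each delay:
  i=0: min(100*4^0, 32210) = 100
  i=1: min(100*4^1, 32210) = 400
  i=2: min(100*4^2, 32210) = 1600
  i=3: min(100*4^3, 32210) = 6400
  i=4: min(100*4^4, 32210) = 25600
  i=5: min(100*4^5, 32210) = 32210
  i=6: min(100*4^6, 32210) = 32210
  i=7: min(100*4^7, 32210) = 32210
  i=8: min(100*4^8, 32210) = 32210
  i=9: min(100*4^9, 32210) = 32210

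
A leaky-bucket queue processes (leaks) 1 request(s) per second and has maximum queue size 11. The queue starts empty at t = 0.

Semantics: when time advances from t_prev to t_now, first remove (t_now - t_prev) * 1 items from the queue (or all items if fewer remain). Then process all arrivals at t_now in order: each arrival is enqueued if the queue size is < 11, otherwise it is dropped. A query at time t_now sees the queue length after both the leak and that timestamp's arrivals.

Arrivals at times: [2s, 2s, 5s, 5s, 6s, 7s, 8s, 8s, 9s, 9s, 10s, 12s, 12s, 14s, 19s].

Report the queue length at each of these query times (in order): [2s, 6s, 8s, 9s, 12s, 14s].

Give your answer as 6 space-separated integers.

Answer: 2 2 3 4 4 3

Derivation:
Queue lengths at query times:
  query t=2s: backlog = 2
  query t=6s: backlog = 2
  query t=8s: backlog = 3
  query t=9s: backlog = 4
  query t=12s: backlog = 4
  query t=14s: backlog = 3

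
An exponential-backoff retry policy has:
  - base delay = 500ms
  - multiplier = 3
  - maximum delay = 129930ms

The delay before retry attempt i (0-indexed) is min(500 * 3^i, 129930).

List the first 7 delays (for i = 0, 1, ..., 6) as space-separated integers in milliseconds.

Computing each delay:
  i=0: min(500*3^0, 129930) = 500
  i=1: min(500*3^1, 129930) = 1500
  i=2: min(500*3^2, 129930) = 4500
  i=3: min(500*3^3, 129930) = 13500
  i=4: min(500*3^4, 129930) = 40500
  i=5: min(500*3^5, 129930) = 121500
  i=6: min(500*3^6, 129930) = 129930

Answer: 500 1500 4500 13500 40500 121500 129930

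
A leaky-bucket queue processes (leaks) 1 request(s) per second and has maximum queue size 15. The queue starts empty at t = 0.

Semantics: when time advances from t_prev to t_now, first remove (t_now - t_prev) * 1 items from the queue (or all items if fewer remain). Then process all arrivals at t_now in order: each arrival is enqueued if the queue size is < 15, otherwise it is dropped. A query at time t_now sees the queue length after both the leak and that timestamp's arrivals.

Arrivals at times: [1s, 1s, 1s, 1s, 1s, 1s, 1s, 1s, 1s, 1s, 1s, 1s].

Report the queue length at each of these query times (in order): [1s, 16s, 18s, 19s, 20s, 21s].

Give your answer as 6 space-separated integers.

Answer: 12 0 0 0 0 0

Derivation:
Queue lengths at query times:
  query t=1s: backlog = 12
  query t=16s: backlog = 0
  query t=18s: backlog = 0
  query t=19s: backlog = 0
  query t=20s: backlog = 0
  query t=21s: backlog = 0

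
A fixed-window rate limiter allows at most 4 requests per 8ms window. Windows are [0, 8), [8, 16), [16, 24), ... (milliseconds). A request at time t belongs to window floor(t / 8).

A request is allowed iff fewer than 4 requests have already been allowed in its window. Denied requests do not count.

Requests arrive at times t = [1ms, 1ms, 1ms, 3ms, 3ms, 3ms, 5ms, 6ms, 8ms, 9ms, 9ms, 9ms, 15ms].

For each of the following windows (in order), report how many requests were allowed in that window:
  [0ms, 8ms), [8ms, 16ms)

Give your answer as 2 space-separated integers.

Processing requests:
  req#1 t=1ms (window 0): ALLOW
  req#2 t=1ms (window 0): ALLOW
  req#3 t=1ms (window 0): ALLOW
  req#4 t=3ms (window 0): ALLOW
  req#5 t=3ms (window 0): DENY
  req#6 t=3ms (window 0): DENY
  req#7 t=5ms (window 0): DENY
  req#8 t=6ms (window 0): DENY
  req#9 t=8ms (window 1): ALLOW
  req#10 t=9ms (window 1): ALLOW
  req#11 t=9ms (window 1): ALLOW
  req#12 t=9ms (window 1): ALLOW
  req#13 t=15ms (window 1): DENY

Allowed counts by window: 4 4

Answer: 4 4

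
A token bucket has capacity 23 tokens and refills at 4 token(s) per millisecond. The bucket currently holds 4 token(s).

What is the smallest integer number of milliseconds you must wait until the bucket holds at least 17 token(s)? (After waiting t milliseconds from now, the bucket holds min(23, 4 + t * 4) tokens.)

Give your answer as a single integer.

Need 4 + t * 4 >= 17, so t >= 13/4.
Smallest integer t = ceil(13/4) = 4.

Answer: 4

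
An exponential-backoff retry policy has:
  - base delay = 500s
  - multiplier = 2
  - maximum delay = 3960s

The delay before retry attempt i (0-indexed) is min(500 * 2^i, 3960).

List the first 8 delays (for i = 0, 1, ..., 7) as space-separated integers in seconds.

Answer: 500 1000 2000 3960 3960 3960 3960 3960

Derivation:
Computing each delay:
  i=0: min(500*2^0, 3960) = 500
  i=1: min(500*2^1, 3960) = 1000
  i=2: min(500*2^2, 3960) = 2000
  i=3: min(500*2^3, 3960) = 3960
  i=4: min(500*2^4, 3960) = 3960
  i=5: min(500*2^5, 3960) = 3960
  i=6: min(500*2^6, 3960) = 3960
  i=7: min(500*2^7, 3960) = 3960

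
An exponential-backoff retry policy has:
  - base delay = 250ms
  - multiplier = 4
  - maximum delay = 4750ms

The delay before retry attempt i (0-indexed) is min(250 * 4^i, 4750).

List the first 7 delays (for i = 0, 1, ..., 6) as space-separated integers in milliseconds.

Answer: 250 1000 4000 4750 4750 4750 4750

Derivation:
Computing each delay:
  i=0: min(250*4^0, 4750) = 250
  i=1: min(250*4^1, 4750) = 1000
  i=2: min(250*4^2, 4750) = 4000
  i=3: min(250*4^3, 4750) = 4750
  i=4: min(250*4^4, 4750) = 4750
  i=5: min(250*4^5, 4750) = 4750
  i=6: min(250*4^6, 4750) = 4750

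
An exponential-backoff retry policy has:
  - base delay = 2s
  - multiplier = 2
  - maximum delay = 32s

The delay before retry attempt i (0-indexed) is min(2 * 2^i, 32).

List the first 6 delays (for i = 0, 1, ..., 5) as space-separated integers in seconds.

Computing each delay:
  i=0: min(2*2^0, 32) = 2
  i=1: min(2*2^1, 32) = 4
  i=2: min(2*2^2, 32) = 8
  i=3: min(2*2^3, 32) = 16
  i=4: min(2*2^4, 32) = 32
  i=5: min(2*2^5, 32) = 32

Answer: 2 4 8 16 32 32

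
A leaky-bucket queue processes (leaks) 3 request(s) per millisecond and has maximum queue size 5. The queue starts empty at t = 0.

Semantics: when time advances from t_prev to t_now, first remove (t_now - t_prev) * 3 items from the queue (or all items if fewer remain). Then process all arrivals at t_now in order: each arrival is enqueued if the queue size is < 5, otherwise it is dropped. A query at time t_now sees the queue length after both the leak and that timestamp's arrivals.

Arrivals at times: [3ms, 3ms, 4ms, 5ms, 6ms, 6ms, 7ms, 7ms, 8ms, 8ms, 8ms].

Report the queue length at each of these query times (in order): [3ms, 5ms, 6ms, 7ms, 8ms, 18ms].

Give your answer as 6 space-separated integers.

Queue lengths at query times:
  query t=3ms: backlog = 2
  query t=5ms: backlog = 1
  query t=6ms: backlog = 2
  query t=7ms: backlog = 2
  query t=8ms: backlog = 3
  query t=18ms: backlog = 0

Answer: 2 1 2 2 3 0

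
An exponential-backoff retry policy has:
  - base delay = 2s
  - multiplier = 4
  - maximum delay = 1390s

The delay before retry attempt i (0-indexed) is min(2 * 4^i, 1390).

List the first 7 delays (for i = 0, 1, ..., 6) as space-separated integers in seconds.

Computing each delay:
  i=0: min(2*4^0, 1390) = 2
  i=1: min(2*4^1, 1390) = 8
  i=2: min(2*4^2, 1390) = 32
  i=3: min(2*4^3, 1390) = 128
  i=4: min(2*4^4, 1390) = 512
  i=5: min(2*4^5, 1390) = 1390
  i=6: min(2*4^6, 1390) = 1390

Answer: 2 8 32 128 512 1390 1390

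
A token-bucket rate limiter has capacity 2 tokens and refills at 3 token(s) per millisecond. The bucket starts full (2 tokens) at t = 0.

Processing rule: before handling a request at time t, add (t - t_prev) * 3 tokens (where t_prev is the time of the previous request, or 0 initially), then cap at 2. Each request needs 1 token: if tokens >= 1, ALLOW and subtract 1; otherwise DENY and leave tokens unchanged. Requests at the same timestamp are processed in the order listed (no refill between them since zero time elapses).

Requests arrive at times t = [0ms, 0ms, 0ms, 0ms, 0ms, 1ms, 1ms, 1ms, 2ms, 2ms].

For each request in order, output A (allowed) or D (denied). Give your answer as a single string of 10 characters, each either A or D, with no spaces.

Answer: AADDDAADAA

Derivation:
Simulating step by step:
  req#1 t=0ms: ALLOW
  req#2 t=0ms: ALLOW
  req#3 t=0ms: DENY
  req#4 t=0ms: DENY
  req#5 t=0ms: DENY
  req#6 t=1ms: ALLOW
  req#7 t=1ms: ALLOW
  req#8 t=1ms: DENY
  req#9 t=2ms: ALLOW
  req#10 t=2ms: ALLOW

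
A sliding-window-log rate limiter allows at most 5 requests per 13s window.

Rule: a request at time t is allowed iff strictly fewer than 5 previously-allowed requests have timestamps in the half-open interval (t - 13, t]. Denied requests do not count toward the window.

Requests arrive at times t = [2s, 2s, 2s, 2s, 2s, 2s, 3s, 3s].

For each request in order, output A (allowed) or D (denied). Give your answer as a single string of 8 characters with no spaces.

Tracking allowed requests in the window:
  req#1 t=2s: ALLOW
  req#2 t=2s: ALLOW
  req#3 t=2s: ALLOW
  req#4 t=2s: ALLOW
  req#5 t=2s: ALLOW
  req#6 t=2s: DENY
  req#7 t=3s: DENY
  req#8 t=3s: DENY

Answer: AAAAADDD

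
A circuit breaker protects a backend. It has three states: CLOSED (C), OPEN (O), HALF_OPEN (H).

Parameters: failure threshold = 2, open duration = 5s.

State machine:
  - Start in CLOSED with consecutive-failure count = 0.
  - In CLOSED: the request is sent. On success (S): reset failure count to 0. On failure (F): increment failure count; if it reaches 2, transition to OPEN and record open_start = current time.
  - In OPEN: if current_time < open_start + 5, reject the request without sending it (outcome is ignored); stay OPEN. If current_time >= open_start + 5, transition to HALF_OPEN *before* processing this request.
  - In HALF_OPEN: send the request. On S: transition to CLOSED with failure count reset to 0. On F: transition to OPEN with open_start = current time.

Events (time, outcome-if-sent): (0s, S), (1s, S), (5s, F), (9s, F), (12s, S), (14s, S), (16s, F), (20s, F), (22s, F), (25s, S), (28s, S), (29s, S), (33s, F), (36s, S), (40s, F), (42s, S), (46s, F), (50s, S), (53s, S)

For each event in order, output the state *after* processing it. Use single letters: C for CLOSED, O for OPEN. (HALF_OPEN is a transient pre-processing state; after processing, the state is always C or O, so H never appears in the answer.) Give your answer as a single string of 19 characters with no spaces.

State after each event:
  event#1 t=0s outcome=S: state=CLOSED
  event#2 t=1s outcome=S: state=CLOSED
  event#3 t=5s outcome=F: state=CLOSED
  event#4 t=9s outcome=F: state=OPEN
  event#5 t=12s outcome=S: state=OPEN
  event#6 t=14s outcome=S: state=CLOSED
  event#7 t=16s outcome=F: state=CLOSED
  event#8 t=20s outcome=F: state=OPEN
  event#9 t=22s outcome=F: state=OPEN
  event#10 t=25s outcome=S: state=CLOSED
  event#11 t=28s outcome=S: state=CLOSED
  event#12 t=29s outcome=S: state=CLOSED
  event#13 t=33s outcome=F: state=CLOSED
  event#14 t=36s outcome=S: state=CLOSED
  event#15 t=40s outcome=F: state=CLOSED
  event#16 t=42s outcome=S: state=CLOSED
  event#17 t=46s outcome=F: state=CLOSED
  event#18 t=50s outcome=S: state=CLOSED
  event#19 t=53s outcome=S: state=CLOSED

Answer: CCCOOCCOOCCCCCCCCCC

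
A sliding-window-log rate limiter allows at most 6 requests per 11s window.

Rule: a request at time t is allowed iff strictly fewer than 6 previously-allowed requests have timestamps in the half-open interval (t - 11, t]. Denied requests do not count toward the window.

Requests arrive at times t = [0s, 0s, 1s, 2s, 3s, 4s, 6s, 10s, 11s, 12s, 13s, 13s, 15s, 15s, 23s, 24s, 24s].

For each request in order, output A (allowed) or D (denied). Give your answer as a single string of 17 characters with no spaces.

Tracking allowed requests in the window:
  req#1 t=0s: ALLOW
  req#2 t=0s: ALLOW
  req#3 t=1s: ALLOW
  req#4 t=2s: ALLOW
  req#5 t=3s: ALLOW
  req#6 t=4s: ALLOW
  req#7 t=6s: DENY
  req#8 t=10s: DENY
  req#9 t=11s: ALLOW
  req#10 t=12s: ALLOW
  req#11 t=13s: ALLOW
  req#12 t=13s: ALLOW
  req#13 t=15s: ALLOW
  req#14 t=15s: ALLOW
  req#15 t=23s: ALLOW
  req#16 t=24s: ALLOW
  req#17 t=24s: ALLOW

Answer: AAAAAADDAAAAAAAAA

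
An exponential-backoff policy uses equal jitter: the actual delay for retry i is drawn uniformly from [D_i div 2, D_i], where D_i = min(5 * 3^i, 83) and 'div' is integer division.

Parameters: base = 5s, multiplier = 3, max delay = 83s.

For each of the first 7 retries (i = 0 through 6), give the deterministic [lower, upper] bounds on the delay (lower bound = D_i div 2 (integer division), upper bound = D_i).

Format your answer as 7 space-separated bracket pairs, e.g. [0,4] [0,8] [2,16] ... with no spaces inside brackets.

Computing bounds per retry:
  i=0: D_i=min(5*3^0,83)=5, bounds=[2,5]
  i=1: D_i=min(5*3^1,83)=15, bounds=[7,15]
  i=2: D_i=min(5*3^2,83)=45, bounds=[22,45]
  i=3: D_i=min(5*3^3,83)=83, bounds=[41,83]
  i=4: D_i=min(5*3^4,83)=83, bounds=[41,83]
  i=5: D_i=min(5*3^5,83)=83, bounds=[41,83]
  i=6: D_i=min(5*3^6,83)=83, bounds=[41,83]

Answer: [2,5] [7,15] [22,45] [41,83] [41,83] [41,83] [41,83]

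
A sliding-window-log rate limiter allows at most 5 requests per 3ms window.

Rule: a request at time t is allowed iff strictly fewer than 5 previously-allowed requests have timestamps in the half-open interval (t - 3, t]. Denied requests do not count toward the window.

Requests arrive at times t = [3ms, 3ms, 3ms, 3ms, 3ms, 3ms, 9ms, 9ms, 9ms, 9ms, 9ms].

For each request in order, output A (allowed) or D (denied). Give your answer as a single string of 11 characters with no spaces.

Answer: AAAAADAAAAA

Derivation:
Tracking allowed requests in the window:
  req#1 t=3ms: ALLOW
  req#2 t=3ms: ALLOW
  req#3 t=3ms: ALLOW
  req#4 t=3ms: ALLOW
  req#5 t=3ms: ALLOW
  req#6 t=3ms: DENY
  req#7 t=9ms: ALLOW
  req#8 t=9ms: ALLOW
  req#9 t=9ms: ALLOW
  req#10 t=9ms: ALLOW
  req#11 t=9ms: ALLOW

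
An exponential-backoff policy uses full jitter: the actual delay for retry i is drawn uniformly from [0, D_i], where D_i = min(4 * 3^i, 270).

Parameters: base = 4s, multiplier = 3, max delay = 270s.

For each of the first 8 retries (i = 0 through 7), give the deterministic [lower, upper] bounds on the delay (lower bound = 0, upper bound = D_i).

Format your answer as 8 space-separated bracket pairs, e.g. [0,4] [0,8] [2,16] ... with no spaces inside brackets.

Answer: [0,4] [0,12] [0,36] [0,108] [0,270] [0,270] [0,270] [0,270]

Derivation:
Computing bounds per retry:
  i=0: D_i=min(4*3^0,270)=4, bounds=[0,4]
  i=1: D_i=min(4*3^1,270)=12, bounds=[0,12]
  i=2: D_i=min(4*3^2,270)=36, bounds=[0,36]
  i=3: D_i=min(4*3^3,270)=108, bounds=[0,108]
  i=4: D_i=min(4*3^4,270)=270, bounds=[0,270]
  i=5: D_i=min(4*3^5,270)=270, bounds=[0,270]
  i=6: D_i=min(4*3^6,270)=270, bounds=[0,270]
  i=7: D_i=min(4*3^7,270)=270, bounds=[0,270]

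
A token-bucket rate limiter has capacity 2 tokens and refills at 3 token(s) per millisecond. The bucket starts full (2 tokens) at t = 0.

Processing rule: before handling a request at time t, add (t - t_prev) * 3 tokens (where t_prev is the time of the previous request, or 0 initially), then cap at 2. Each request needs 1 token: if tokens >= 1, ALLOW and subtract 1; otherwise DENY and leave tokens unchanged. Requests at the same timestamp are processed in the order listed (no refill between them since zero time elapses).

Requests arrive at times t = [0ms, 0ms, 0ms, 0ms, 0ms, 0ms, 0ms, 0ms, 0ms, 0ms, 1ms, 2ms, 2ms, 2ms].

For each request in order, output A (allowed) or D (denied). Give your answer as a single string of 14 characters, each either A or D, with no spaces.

Answer: AADDDDDDDDAAAD

Derivation:
Simulating step by step:
  req#1 t=0ms: ALLOW
  req#2 t=0ms: ALLOW
  req#3 t=0ms: DENY
  req#4 t=0ms: DENY
  req#5 t=0ms: DENY
  req#6 t=0ms: DENY
  req#7 t=0ms: DENY
  req#8 t=0ms: DENY
  req#9 t=0ms: DENY
  req#10 t=0ms: DENY
  req#11 t=1ms: ALLOW
  req#12 t=2ms: ALLOW
  req#13 t=2ms: ALLOW
  req#14 t=2ms: DENY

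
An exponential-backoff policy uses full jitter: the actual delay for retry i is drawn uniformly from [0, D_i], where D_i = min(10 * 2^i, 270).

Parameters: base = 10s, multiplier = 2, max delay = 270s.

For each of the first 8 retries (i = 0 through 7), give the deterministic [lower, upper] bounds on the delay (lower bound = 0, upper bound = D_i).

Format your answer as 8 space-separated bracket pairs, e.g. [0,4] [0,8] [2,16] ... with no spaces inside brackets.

Answer: [0,10] [0,20] [0,40] [0,80] [0,160] [0,270] [0,270] [0,270]

Derivation:
Computing bounds per retry:
  i=0: D_i=min(10*2^0,270)=10, bounds=[0,10]
  i=1: D_i=min(10*2^1,270)=20, bounds=[0,20]
  i=2: D_i=min(10*2^2,270)=40, bounds=[0,40]
  i=3: D_i=min(10*2^3,270)=80, bounds=[0,80]
  i=4: D_i=min(10*2^4,270)=160, bounds=[0,160]
  i=5: D_i=min(10*2^5,270)=270, bounds=[0,270]
  i=6: D_i=min(10*2^6,270)=270, bounds=[0,270]
  i=7: D_i=min(10*2^7,270)=270, bounds=[0,270]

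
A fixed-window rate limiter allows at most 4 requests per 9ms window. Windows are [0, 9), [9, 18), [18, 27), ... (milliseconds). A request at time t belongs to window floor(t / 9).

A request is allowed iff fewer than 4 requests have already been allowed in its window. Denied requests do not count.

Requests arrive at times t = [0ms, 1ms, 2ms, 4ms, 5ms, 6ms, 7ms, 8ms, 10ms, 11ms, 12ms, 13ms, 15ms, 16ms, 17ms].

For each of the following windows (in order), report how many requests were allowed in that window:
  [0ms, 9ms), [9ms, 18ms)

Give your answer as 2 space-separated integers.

Processing requests:
  req#1 t=0ms (window 0): ALLOW
  req#2 t=1ms (window 0): ALLOW
  req#3 t=2ms (window 0): ALLOW
  req#4 t=4ms (window 0): ALLOW
  req#5 t=5ms (window 0): DENY
  req#6 t=6ms (window 0): DENY
  req#7 t=7ms (window 0): DENY
  req#8 t=8ms (window 0): DENY
  req#9 t=10ms (window 1): ALLOW
  req#10 t=11ms (window 1): ALLOW
  req#11 t=12ms (window 1): ALLOW
  req#12 t=13ms (window 1): ALLOW
  req#13 t=15ms (window 1): DENY
  req#14 t=16ms (window 1): DENY
  req#15 t=17ms (window 1): DENY

Allowed counts by window: 4 4

Answer: 4 4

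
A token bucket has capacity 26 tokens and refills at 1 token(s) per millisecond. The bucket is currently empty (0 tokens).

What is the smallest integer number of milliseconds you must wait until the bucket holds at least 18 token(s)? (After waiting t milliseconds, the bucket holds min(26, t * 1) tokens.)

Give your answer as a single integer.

Need t * 1 >= 18, so t >= 18/1.
Smallest integer t = ceil(18/1) = 18.

Answer: 18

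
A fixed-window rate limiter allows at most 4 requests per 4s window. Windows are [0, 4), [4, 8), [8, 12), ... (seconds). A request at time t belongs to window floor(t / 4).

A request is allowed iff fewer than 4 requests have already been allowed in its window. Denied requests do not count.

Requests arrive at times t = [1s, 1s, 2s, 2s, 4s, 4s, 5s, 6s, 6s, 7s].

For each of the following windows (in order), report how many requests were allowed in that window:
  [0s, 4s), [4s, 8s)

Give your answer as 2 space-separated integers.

Answer: 4 4

Derivation:
Processing requests:
  req#1 t=1s (window 0): ALLOW
  req#2 t=1s (window 0): ALLOW
  req#3 t=2s (window 0): ALLOW
  req#4 t=2s (window 0): ALLOW
  req#5 t=4s (window 1): ALLOW
  req#6 t=4s (window 1): ALLOW
  req#7 t=5s (window 1): ALLOW
  req#8 t=6s (window 1): ALLOW
  req#9 t=6s (window 1): DENY
  req#10 t=7s (window 1): DENY

Allowed counts by window: 4 4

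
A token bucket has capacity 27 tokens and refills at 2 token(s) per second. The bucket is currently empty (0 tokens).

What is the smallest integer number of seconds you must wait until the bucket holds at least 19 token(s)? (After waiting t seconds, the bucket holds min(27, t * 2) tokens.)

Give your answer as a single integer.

Need t * 2 >= 19, so t >= 19/2.
Smallest integer t = ceil(19/2) = 10.

Answer: 10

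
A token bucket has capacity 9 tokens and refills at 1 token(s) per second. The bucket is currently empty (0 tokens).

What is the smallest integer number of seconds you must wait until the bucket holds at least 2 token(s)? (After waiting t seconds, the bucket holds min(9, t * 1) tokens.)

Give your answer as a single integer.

Need t * 1 >= 2, so t >= 2/1.
Smallest integer t = ceil(2/1) = 2.

Answer: 2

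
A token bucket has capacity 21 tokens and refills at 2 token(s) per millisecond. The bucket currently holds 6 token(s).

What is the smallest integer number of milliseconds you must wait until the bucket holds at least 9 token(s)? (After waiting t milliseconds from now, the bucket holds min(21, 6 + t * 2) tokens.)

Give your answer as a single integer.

Answer: 2

Derivation:
Need 6 + t * 2 >= 9, so t >= 3/2.
Smallest integer t = ceil(3/2) = 2.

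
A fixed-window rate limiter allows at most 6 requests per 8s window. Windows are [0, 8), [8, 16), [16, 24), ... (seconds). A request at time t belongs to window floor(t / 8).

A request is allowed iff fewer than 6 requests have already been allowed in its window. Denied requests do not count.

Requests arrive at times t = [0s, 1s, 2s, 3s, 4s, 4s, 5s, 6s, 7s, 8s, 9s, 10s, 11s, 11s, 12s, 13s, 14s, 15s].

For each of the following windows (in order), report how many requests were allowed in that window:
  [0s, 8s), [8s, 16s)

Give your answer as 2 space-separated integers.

Processing requests:
  req#1 t=0s (window 0): ALLOW
  req#2 t=1s (window 0): ALLOW
  req#3 t=2s (window 0): ALLOW
  req#4 t=3s (window 0): ALLOW
  req#5 t=4s (window 0): ALLOW
  req#6 t=4s (window 0): ALLOW
  req#7 t=5s (window 0): DENY
  req#8 t=6s (window 0): DENY
  req#9 t=7s (window 0): DENY
  req#10 t=8s (window 1): ALLOW
  req#11 t=9s (window 1): ALLOW
  req#12 t=10s (window 1): ALLOW
  req#13 t=11s (window 1): ALLOW
  req#14 t=11s (window 1): ALLOW
  req#15 t=12s (window 1): ALLOW
  req#16 t=13s (window 1): DENY
  req#17 t=14s (window 1): DENY
  req#18 t=15s (window 1): DENY

Allowed counts by window: 6 6

Answer: 6 6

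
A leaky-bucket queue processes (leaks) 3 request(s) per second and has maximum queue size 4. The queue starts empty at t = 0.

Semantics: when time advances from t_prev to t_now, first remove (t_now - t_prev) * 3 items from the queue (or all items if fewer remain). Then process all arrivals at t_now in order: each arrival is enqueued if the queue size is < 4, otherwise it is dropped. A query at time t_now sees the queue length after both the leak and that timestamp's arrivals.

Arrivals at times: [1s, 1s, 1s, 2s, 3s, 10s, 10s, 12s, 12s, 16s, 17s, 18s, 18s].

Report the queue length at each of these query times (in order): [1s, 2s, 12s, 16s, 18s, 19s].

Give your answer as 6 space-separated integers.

Answer: 3 1 2 1 2 0

Derivation:
Queue lengths at query times:
  query t=1s: backlog = 3
  query t=2s: backlog = 1
  query t=12s: backlog = 2
  query t=16s: backlog = 1
  query t=18s: backlog = 2
  query t=19s: backlog = 0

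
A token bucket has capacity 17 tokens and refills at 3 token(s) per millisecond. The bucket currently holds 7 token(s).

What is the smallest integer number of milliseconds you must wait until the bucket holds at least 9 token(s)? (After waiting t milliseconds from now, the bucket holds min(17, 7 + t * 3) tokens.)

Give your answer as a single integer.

Answer: 1

Derivation:
Need 7 + t * 3 >= 9, so t >= 2/3.
Smallest integer t = ceil(2/3) = 1.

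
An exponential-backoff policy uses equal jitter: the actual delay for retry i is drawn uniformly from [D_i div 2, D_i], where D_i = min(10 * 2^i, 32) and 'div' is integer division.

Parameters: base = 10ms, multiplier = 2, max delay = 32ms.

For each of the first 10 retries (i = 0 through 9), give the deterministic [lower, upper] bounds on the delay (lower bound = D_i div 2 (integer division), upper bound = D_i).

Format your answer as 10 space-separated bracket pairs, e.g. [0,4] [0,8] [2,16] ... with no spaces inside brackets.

Computing bounds per retry:
  i=0: D_i=min(10*2^0,32)=10, bounds=[5,10]
  i=1: D_i=min(10*2^1,32)=20, bounds=[10,20]
  i=2: D_i=min(10*2^2,32)=32, bounds=[16,32]
  i=3: D_i=min(10*2^3,32)=32, bounds=[16,32]
  i=4: D_i=min(10*2^4,32)=32, bounds=[16,32]
  i=5: D_i=min(10*2^5,32)=32, bounds=[16,32]
  i=6: D_i=min(10*2^6,32)=32, bounds=[16,32]
  i=7: D_i=min(10*2^7,32)=32, bounds=[16,32]
  i=8: D_i=min(10*2^8,32)=32, bounds=[16,32]
  i=9: D_i=min(10*2^9,32)=32, bounds=[16,32]

Answer: [5,10] [10,20] [16,32] [16,32] [16,32] [16,32] [16,32] [16,32] [16,32] [16,32]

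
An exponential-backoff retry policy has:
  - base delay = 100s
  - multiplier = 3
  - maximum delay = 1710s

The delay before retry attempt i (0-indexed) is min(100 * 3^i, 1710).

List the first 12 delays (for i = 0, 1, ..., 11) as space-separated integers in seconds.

Answer: 100 300 900 1710 1710 1710 1710 1710 1710 1710 1710 1710

Derivation:
Computing each delay:
  i=0: min(100*3^0, 1710) = 100
  i=1: min(100*3^1, 1710) = 300
  i=2: min(100*3^2, 1710) = 900
  i=3: min(100*3^3, 1710) = 1710
  i=4: min(100*3^4, 1710) = 1710
  i=5: min(100*3^5, 1710) = 1710
  i=6: min(100*3^6, 1710) = 1710
  i=7: min(100*3^7, 1710) = 1710
  i=8: min(100*3^8, 1710) = 1710
  i=9: min(100*3^9, 1710) = 1710
  i=10: min(100*3^10, 1710) = 1710
  i=11: min(100*3^11, 1710) = 1710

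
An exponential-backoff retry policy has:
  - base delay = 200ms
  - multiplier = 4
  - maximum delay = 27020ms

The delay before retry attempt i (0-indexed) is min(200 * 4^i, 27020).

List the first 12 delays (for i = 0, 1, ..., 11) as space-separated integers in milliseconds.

Answer: 200 800 3200 12800 27020 27020 27020 27020 27020 27020 27020 27020

Derivation:
Computing each delay:
  i=0: min(200*4^0, 27020) = 200
  i=1: min(200*4^1, 27020) = 800
  i=2: min(200*4^2, 27020) = 3200
  i=3: min(200*4^3, 27020) = 12800
  i=4: min(200*4^4, 27020) = 27020
  i=5: min(200*4^5, 27020) = 27020
  i=6: min(200*4^6, 27020) = 27020
  i=7: min(200*4^7, 27020) = 27020
  i=8: min(200*4^8, 27020) = 27020
  i=9: min(200*4^9, 27020) = 27020
  i=10: min(200*4^10, 27020) = 27020
  i=11: min(200*4^11, 27020) = 27020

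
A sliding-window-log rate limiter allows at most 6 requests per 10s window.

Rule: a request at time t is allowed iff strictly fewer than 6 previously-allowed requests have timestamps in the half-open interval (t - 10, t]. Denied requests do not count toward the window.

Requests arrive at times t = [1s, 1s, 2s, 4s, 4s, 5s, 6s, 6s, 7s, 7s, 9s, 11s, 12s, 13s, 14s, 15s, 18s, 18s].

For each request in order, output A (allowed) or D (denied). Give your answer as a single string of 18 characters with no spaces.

Answer: AAAAAADDDDDAAAAAAD

Derivation:
Tracking allowed requests in the window:
  req#1 t=1s: ALLOW
  req#2 t=1s: ALLOW
  req#3 t=2s: ALLOW
  req#4 t=4s: ALLOW
  req#5 t=4s: ALLOW
  req#6 t=5s: ALLOW
  req#7 t=6s: DENY
  req#8 t=6s: DENY
  req#9 t=7s: DENY
  req#10 t=7s: DENY
  req#11 t=9s: DENY
  req#12 t=11s: ALLOW
  req#13 t=12s: ALLOW
  req#14 t=13s: ALLOW
  req#15 t=14s: ALLOW
  req#16 t=15s: ALLOW
  req#17 t=18s: ALLOW
  req#18 t=18s: DENY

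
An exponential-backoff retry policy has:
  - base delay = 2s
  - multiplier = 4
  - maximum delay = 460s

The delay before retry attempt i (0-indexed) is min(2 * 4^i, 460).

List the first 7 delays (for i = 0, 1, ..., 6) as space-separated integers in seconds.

Answer: 2 8 32 128 460 460 460

Derivation:
Computing each delay:
  i=0: min(2*4^0, 460) = 2
  i=1: min(2*4^1, 460) = 8
  i=2: min(2*4^2, 460) = 32
  i=3: min(2*4^3, 460) = 128
  i=4: min(2*4^4, 460) = 460
  i=5: min(2*4^5, 460) = 460
  i=6: min(2*4^6, 460) = 460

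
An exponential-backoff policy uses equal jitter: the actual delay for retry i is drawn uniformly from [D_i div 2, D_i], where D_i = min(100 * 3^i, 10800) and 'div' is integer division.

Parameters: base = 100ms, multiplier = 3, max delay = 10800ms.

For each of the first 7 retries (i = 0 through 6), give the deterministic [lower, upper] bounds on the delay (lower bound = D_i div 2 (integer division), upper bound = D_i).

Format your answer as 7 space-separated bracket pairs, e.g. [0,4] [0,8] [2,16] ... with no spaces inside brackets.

Computing bounds per retry:
  i=0: D_i=min(100*3^0,10800)=100, bounds=[50,100]
  i=1: D_i=min(100*3^1,10800)=300, bounds=[150,300]
  i=2: D_i=min(100*3^2,10800)=900, bounds=[450,900]
  i=3: D_i=min(100*3^3,10800)=2700, bounds=[1350,2700]
  i=4: D_i=min(100*3^4,10800)=8100, bounds=[4050,8100]
  i=5: D_i=min(100*3^5,10800)=10800, bounds=[5400,10800]
  i=6: D_i=min(100*3^6,10800)=10800, bounds=[5400,10800]

Answer: [50,100] [150,300] [450,900] [1350,2700] [4050,8100] [5400,10800] [5400,10800]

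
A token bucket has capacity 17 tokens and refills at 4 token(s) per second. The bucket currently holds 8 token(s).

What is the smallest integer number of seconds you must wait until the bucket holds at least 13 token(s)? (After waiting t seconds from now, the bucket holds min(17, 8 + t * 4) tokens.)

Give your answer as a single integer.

Need 8 + t * 4 >= 13, so t >= 5/4.
Smallest integer t = ceil(5/4) = 2.

Answer: 2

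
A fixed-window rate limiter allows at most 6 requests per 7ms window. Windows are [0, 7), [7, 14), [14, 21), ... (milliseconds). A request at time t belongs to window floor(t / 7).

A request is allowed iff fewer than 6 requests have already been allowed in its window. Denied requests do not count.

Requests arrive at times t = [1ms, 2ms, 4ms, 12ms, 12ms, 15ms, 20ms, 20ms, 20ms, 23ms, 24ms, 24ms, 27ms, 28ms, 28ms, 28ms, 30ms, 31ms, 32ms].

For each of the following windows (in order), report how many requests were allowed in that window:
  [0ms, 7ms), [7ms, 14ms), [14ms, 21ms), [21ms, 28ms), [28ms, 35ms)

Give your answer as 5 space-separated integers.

Processing requests:
  req#1 t=1ms (window 0): ALLOW
  req#2 t=2ms (window 0): ALLOW
  req#3 t=4ms (window 0): ALLOW
  req#4 t=12ms (window 1): ALLOW
  req#5 t=12ms (window 1): ALLOW
  req#6 t=15ms (window 2): ALLOW
  req#7 t=20ms (window 2): ALLOW
  req#8 t=20ms (window 2): ALLOW
  req#9 t=20ms (window 2): ALLOW
  req#10 t=23ms (window 3): ALLOW
  req#11 t=24ms (window 3): ALLOW
  req#12 t=24ms (window 3): ALLOW
  req#13 t=27ms (window 3): ALLOW
  req#14 t=28ms (window 4): ALLOW
  req#15 t=28ms (window 4): ALLOW
  req#16 t=28ms (window 4): ALLOW
  req#17 t=30ms (window 4): ALLOW
  req#18 t=31ms (window 4): ALLOW
  req#19 t=32ms (window 4): ALLOW

Allowed counts by window: 3 2 4 4 6

Answer: 3 2 4 4 6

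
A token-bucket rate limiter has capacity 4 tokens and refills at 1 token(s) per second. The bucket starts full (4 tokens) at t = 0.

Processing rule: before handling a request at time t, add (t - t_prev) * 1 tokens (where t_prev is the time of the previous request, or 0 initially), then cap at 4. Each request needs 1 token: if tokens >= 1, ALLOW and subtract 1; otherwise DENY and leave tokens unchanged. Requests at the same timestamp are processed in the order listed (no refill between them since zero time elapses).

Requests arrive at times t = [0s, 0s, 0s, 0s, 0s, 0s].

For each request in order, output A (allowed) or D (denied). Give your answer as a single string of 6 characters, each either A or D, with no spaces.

Answer: AAAADD

Derivation:
Simulating step by step:
  req#1 t=0s: ALLOW
  req#2 t=0s: ALLOW
  req#3 t=0s: ALLOW
  req#4 t=0s: ALLOW
  req#5 t=0s: DENY
  req#6 t=0s: DENY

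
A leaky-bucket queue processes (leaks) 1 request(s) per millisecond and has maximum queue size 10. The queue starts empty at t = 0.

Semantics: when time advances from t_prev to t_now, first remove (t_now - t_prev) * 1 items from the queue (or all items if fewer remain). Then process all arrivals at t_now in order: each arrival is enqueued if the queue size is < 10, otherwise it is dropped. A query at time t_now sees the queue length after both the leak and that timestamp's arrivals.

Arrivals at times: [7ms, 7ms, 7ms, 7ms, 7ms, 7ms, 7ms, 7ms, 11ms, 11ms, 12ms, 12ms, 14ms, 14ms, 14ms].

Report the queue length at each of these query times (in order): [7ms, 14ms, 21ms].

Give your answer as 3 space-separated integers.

Queue lengths at query times:
  query t=7ms: backlog = 8
  query t=14ms: backlog = 8
  query t=21ms: backlog = 1

Answer: 8 8 1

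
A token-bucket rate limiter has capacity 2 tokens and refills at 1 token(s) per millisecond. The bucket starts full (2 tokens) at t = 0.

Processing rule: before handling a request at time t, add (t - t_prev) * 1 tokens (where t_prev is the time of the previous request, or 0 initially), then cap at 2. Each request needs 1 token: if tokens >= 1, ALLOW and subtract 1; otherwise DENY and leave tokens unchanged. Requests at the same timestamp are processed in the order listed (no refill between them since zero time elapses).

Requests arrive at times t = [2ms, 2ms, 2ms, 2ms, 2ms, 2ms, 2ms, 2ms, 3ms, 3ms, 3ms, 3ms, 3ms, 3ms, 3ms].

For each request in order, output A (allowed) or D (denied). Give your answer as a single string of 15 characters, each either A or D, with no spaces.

Simulating step by step:
  req#1 t=2ms: ALLOW
  req#2 t=2ms: ALLOW
  req#3 t=2ms: DENY
  req#4 t=2ms: DENY
  req#5 t=2ms: DENY
  req#6 t=2ms: DENY
  req#7 t=2ms: DENY
  req#8 t=2ms: DENY
  req#9 t=3ms: ALLOW
  req#10 t=3ms: DENY
  req#11 t=3ms: DENY
  req#12 t=3ms: DENY
  req#13 t=3ms: DENY
  req#14 t=3ms: DENY
  req#15 t=3ms: DENY

Answer: AADDDDDDADDDDDD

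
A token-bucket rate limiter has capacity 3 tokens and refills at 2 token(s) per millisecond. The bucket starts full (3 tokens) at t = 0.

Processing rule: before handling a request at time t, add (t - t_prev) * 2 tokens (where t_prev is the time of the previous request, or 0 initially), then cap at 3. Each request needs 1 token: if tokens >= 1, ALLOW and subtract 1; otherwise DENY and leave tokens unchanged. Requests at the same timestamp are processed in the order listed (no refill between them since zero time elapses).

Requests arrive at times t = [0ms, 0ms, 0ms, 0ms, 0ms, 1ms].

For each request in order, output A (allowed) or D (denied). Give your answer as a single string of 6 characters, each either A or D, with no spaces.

Simulating step by step:
  req#1 t=0ms: ALLOW
  req#2 t=0ms: ALLOW
  req#3 t=0ms: ALLOW
  req#4 t=0ms: DENY
  req#5 t=0ms: DENY
  req#6 t=1ms: ALLOW

Answer: AAADDA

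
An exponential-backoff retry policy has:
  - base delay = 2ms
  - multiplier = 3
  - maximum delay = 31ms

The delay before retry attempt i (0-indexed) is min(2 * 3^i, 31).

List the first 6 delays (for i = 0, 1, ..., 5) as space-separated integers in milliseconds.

Answer: 2 6 18 31 31 31

Derivation:
Computing each delay:
  i=0: min(2*3^0, 31) = 2
  i=1: min(2*3^1, 31) = 6
  i=2: min(2*3^2, 31) = 18
  i=3: min(2*3^3, 31) = 31
  i=4: min(2*3^4, 31) = 31
  i=5: min(2*3^5, 31) = 31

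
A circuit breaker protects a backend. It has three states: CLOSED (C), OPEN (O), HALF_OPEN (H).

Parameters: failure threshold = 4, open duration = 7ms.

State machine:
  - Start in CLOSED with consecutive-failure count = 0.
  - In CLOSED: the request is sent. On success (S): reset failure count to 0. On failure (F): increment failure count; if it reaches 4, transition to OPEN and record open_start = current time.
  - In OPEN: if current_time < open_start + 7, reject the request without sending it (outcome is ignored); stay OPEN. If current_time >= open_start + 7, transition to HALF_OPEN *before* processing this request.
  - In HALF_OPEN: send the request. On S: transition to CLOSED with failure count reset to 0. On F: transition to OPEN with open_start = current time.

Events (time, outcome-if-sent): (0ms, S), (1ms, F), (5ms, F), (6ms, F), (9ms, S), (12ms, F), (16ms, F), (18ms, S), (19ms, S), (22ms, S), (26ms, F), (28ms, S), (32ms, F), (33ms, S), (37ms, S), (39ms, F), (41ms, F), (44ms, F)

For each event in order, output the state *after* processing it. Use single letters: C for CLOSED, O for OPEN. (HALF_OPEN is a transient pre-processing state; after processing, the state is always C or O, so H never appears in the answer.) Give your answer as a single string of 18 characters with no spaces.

Answer: CCCCCCCCCCCCCCCCCC

Derivation:
State after each event:
  event#1 t=0ms outcome=S: state=CLOSED
  event#2 t=1ms outcome=F: state=CLOSED
  event#3 t=5ms outcome=F: state=CLOSED
  event#4 t=6ms outcome=F: state=CLOSED
  event#5 t=9ms outcome=S: state=CLOSED
  event#6 t=12ms outcome=F: state=CLOSED
  event#7 t=16ms outcome=F: state=CLOSED
  event#8 t=18ms outcome=S: state=CLOSED
  event#9 t=19ms outcome=S: state=CLOSED
  event#10 t=22ms outcome=S: state=CLOSED
  event#11 t=26ms outcome=F: state=CLOSED
  event#12 t=28ms outcome=S: state=CLOSED
  event#13 t=32ms outcome=F: state=CLOSED
  event#14 t=33ms outcome=S: state=CLOSED
  event#15 t=37ms outcome=S: state=CLOSED
  event#16 t=39ms outcome=F: state=CLOSED
  event#17 t=41ms outcome=F: state=CLOSED
  event#18 t=44ms outcome=F: state=CLOSED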